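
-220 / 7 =-31.43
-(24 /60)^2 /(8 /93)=-93/50 = -1.86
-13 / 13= -1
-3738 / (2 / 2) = -3738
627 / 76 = 33/4 = 8.25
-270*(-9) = 2430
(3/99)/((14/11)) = 1/42 = 0.02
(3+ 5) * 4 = 32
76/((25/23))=1748/25 = 69.92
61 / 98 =0.62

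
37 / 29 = 1.28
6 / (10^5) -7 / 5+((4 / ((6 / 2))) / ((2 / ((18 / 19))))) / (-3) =-1529943/950000 = -1.61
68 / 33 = 2.06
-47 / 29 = -1.62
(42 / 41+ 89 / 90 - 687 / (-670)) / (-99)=-375623/12237885 = -0.03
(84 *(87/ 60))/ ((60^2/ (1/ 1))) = 203/6000 = 0.03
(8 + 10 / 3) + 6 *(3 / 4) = 95/6 = 15.83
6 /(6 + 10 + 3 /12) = 24/65 = 0.37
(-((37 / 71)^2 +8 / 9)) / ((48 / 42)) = -368543/362952 = -1.02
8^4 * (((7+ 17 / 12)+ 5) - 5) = 103424/3 = 34474.67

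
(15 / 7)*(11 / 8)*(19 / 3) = 1045/56 = 18.66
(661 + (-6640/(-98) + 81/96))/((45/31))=11821447/23520 = 502.61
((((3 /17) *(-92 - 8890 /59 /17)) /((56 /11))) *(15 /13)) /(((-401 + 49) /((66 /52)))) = 5778135/397220096 = 0.01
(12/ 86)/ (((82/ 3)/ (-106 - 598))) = -6336/1763 = -3.59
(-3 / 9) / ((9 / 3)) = -1/9 = -0.11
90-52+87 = 125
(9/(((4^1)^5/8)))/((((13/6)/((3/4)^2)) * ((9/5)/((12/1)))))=405/3328 = 0.12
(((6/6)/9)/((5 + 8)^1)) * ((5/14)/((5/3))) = 1/546 = 0.00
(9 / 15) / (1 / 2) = 6/5 = 1.20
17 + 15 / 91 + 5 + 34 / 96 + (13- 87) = -224869/4368 = -51.48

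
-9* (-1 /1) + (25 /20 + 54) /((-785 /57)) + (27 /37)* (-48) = -3489909/116180 = -30.04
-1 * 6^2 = -36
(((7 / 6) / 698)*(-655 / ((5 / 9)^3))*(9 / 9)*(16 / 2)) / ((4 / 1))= -222831/17450 = -12.77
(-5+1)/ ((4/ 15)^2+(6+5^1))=-900/2491 = -0.36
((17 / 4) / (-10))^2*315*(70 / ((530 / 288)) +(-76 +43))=4861269/16960 = 286.63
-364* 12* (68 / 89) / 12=-24752/89 = -278.11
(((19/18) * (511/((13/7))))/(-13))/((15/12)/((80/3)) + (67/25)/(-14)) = 380592800/2462499 = 154.56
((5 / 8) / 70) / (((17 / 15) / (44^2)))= 1815/119 = 15.25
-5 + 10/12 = -25/6 = -4.17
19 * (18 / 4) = 85.50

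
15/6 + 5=7.50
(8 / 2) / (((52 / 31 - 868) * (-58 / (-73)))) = -2263/389412 = -0.01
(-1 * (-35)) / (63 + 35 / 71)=355/644 = 0.55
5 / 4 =1.25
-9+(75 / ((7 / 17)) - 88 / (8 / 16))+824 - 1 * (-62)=6182/7 = 883.14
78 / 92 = 39/46 = 0.85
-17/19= -0.89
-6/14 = -3/7 = -0.43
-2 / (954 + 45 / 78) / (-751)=52/18639069 = 0.00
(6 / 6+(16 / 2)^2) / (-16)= -65/16 = -4.06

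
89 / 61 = 1.46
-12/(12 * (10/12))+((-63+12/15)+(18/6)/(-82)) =-26009/410 = -63.44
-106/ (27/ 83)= -8798/27 = -325.85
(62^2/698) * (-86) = -165292/349 = -473.62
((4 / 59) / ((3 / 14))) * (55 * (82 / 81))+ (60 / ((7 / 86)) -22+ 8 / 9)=73628150/100359 = 733.65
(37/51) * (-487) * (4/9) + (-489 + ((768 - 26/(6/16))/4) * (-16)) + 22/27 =-1578905/459 = -3439.88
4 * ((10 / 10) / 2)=2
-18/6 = -3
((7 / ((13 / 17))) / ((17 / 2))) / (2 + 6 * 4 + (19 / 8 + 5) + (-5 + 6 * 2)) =112/4199 = 0.03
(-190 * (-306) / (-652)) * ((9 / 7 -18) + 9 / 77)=18575730/12551 = 1480.02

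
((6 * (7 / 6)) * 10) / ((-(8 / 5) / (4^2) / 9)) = -6300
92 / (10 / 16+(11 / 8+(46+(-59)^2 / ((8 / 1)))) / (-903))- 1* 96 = 601728/655 = 918.67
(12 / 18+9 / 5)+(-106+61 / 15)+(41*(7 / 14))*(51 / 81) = -23371/270 = -86.56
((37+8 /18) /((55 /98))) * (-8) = -264208/495 = -533.75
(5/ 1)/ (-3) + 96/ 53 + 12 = 1931/159 = 12.14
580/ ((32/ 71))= 10295/8 = 1286.88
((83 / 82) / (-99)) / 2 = -83/16236 = -0.01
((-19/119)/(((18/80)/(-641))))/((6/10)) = 2435800/3213 = 758.11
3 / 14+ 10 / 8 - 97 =-2675/28 = -95.54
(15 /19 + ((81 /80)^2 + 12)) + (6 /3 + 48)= 7759859/121600 = 63.81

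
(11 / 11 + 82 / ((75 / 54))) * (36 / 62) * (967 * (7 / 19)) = 9625518/775 = 12420.02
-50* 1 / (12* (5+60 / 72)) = -5/7 = -0.71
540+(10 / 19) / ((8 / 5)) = 41065/76 = 540.33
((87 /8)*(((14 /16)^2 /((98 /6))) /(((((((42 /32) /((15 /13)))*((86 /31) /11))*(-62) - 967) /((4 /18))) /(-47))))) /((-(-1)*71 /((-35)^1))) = -2623775/984471232 = 0.00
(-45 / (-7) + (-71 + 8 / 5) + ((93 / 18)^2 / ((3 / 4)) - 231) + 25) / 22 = -10.61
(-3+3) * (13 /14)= 0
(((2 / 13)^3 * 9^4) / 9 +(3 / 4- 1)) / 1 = 21131/8788 = 2.40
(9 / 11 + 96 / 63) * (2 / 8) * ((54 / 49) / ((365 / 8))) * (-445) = -1733364/275429 = -6.29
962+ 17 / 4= 3865/4 = 966.25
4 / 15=0.27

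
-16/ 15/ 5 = -16/75 = -0.21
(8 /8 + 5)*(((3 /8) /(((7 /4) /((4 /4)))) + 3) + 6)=387/7 = 55.29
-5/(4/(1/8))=-5/32 = -0.16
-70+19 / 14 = -68.64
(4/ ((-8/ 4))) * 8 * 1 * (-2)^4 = -256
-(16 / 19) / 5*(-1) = 16/95 = 0.17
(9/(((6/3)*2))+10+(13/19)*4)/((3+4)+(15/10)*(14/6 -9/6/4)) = 4556/3021 = 1.51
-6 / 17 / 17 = -6/289 = -0.02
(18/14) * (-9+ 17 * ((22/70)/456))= -430359/37240 = -11.56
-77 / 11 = -7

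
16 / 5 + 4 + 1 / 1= 41/5 = 8.20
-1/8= -0.12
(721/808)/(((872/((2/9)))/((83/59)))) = 59843/187064928 = 0.00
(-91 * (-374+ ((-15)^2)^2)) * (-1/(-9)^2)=4572841/81 = 56454.83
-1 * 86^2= -7396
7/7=1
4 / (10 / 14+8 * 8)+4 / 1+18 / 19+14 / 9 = 169508/25821 = 6.56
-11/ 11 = -1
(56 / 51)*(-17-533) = -30800/51 = -603.92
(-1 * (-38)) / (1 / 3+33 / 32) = 3648/131 = 27.85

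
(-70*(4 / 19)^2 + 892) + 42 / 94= 15089505/16967 = 889.34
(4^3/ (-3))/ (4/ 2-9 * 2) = 4/3 = 1.33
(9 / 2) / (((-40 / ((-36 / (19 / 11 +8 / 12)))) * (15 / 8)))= 1782/1975 = 0.90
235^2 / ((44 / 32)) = 441800/11 = 40163.64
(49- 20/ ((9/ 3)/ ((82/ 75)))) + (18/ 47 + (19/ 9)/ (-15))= 266194/6345 = 41.95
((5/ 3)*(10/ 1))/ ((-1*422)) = -25/633 = -0.04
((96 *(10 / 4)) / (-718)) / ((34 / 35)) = -2100/6103 = -0.34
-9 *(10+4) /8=-63/4 = -15.75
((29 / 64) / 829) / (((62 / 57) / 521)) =861213/3289472 = 0.26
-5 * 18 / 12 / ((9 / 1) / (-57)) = 47.50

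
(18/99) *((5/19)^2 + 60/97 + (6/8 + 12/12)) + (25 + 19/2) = 13459681/385187 = 34.94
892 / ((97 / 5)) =4460/97 = 45.98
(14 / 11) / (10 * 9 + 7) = 14/1067 = 0.01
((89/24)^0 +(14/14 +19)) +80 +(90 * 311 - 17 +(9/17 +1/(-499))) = 238156216/8483 = 28074.53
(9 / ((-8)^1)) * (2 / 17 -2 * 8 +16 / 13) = 14571/884 = 16.48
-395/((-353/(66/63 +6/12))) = 25675/14826 = 1.73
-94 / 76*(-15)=705/38 = 18.55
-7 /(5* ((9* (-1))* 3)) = 7/135 = 0.05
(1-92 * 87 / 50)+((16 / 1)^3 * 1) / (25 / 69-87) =-15420053/74725 = -206.36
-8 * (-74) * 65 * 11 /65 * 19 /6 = 61864/3 = 20621.33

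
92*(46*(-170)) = -719440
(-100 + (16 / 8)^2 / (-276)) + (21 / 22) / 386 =-58601843/585948 = -100.01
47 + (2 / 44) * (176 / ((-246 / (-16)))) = 5845/123 = 47.52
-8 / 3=-2.67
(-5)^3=-125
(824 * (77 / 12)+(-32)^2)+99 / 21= 132637/21 = 6316.05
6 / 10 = 3/5 = 0.60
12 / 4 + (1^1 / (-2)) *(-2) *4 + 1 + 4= 12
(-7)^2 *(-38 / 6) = -931/3 = -310.33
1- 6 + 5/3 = -10/3 = -3.33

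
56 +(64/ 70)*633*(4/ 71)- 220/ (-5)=329524/2485 = 132.61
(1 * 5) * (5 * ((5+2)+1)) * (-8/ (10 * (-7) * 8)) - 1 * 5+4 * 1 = 1.86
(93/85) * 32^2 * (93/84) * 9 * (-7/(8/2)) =-1660608/85 = -19536.56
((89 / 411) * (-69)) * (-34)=69598/137 = 508.01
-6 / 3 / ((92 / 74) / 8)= -296/23 = -12.87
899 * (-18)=-16182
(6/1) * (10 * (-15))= -900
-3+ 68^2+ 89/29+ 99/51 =2280623/493 = 4626.01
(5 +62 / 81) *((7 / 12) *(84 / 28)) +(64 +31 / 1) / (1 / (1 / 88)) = 79613/7128 = 11.17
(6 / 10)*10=6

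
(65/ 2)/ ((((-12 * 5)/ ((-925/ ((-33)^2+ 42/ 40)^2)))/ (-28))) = -1295000/109680831 = -0.01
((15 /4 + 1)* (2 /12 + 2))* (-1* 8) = -247/3 = -82.33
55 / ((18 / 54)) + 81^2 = 6726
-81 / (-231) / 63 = 3/539 = 0.01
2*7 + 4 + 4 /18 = 164/9 = 18.22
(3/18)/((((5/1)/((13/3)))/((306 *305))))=13481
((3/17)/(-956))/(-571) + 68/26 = 315516367/120638596 = 2.62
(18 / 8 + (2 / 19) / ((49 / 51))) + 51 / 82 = 455229/152684 = 2.98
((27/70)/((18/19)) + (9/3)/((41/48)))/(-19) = -22497/109060 = -0.21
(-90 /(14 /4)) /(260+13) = -60/637 = -0.09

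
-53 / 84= -0.63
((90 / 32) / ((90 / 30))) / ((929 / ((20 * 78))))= 2925/1858 = 1.57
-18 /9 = -2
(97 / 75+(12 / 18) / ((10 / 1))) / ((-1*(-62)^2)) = -17/48050 = 0.00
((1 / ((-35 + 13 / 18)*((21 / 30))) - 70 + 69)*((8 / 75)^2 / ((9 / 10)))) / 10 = -287936/218649375 = 0.00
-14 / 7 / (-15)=2/15 = 0.13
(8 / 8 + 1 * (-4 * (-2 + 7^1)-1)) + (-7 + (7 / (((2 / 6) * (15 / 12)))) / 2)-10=-143/5 = -28.60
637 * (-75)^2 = 3583125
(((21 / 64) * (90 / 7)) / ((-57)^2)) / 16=15/184832 = 0.00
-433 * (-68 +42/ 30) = 28837.80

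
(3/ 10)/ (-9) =-1/30 = -0.03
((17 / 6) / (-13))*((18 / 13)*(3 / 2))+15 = 4917/338 = 14.55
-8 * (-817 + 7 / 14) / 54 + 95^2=246941/27 = 9145.96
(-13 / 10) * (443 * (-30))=17277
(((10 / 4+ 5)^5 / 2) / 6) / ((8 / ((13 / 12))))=267.79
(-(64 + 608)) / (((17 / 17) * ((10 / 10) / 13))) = -8736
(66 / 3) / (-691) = -22/691 = -0.03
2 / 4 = 1/2 = 0.50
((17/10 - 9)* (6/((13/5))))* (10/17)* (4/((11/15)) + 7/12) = -290905/4862 = -59.83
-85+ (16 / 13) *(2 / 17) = -18753/221 = -84.86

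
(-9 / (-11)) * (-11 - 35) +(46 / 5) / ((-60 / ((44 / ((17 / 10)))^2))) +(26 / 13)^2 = -1300406/9537 = -136.35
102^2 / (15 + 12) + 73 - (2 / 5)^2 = 34363/75 = 458.17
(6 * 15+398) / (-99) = -488/99 = -4.93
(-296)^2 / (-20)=-21904/5 = -4380.80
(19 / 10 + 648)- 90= 5599/10 = 559.90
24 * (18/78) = 72/13 = 5.54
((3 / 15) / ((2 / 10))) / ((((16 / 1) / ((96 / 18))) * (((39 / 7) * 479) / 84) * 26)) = 98/242853 = 0.00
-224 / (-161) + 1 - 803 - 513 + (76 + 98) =-26211/23 = -1139.61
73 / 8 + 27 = 289/8 = 36.12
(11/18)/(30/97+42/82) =0.74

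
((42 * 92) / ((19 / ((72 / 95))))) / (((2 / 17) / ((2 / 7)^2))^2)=74.21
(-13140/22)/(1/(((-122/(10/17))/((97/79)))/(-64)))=-53823411/34144 = -1576.37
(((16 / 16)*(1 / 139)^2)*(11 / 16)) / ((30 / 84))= 77/772840 = 0.00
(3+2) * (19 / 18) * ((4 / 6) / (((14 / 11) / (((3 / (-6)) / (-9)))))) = 1045/6804 = 0.15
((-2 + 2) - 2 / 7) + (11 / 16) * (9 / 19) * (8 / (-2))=-845/532 = -1.59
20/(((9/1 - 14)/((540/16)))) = -135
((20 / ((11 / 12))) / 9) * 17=1360/33 = 41.21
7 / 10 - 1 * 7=-63/10 = -6.30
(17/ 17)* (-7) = -7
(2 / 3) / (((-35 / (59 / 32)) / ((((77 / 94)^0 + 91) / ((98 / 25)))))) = -6785/8232 = -0.82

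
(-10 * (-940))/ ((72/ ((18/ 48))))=1175/24 = 48.96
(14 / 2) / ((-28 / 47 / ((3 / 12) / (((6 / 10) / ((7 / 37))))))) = -1645/1776 = -0.93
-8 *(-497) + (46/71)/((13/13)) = 282342/71 = 3976.65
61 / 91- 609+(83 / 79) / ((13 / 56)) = -4340746/7189 = -603.80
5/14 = 0.36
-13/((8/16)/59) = -1534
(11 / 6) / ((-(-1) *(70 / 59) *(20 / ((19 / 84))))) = 12331/705600 = 0.02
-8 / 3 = -2.67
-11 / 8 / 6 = -11/48 = -0.23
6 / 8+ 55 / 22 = 13/4 = 3.25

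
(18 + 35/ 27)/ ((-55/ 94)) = -48974/1485 = -32.98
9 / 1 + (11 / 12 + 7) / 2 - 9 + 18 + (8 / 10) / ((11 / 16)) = 30521/1320 = 23.12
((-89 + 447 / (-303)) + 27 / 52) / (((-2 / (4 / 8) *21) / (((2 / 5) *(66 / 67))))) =0.42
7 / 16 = 0.44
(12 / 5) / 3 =4/5 = 0.80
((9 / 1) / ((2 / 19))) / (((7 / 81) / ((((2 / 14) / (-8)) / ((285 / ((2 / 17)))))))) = -243/33320 = -0.01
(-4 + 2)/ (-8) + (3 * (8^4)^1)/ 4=12289/4 = 3072.25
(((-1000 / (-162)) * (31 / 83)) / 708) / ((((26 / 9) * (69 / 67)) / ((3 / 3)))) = 259625/237200886 = 0.00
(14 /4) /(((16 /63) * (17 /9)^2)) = 35721/9248 = 3.86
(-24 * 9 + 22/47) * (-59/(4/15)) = 4482525/94 = 47686.44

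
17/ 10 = 1.70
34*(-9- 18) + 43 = -875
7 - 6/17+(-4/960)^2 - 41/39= 71232221/12729600 = 5.60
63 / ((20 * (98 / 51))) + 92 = 26219/280 = 93.64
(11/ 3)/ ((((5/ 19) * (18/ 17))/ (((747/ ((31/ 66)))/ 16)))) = 1308.02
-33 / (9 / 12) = -44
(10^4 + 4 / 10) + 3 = 50017/5 = 10003.40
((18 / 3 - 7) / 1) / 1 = -1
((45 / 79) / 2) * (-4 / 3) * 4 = -120/79 = -1.52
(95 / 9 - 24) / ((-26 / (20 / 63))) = 1210/7371 = 0.16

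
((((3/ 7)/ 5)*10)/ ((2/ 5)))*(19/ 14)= 285/98 = 2.91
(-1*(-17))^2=289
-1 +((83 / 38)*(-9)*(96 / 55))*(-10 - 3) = 465083/1045 = 445.06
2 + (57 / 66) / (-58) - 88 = -109755/1276 = -86.01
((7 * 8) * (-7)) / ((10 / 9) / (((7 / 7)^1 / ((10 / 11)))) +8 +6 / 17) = -329868/7879 = -41.87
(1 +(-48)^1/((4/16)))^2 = 36481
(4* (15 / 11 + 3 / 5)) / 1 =7.85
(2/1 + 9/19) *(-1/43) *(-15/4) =705/3268 = 0.22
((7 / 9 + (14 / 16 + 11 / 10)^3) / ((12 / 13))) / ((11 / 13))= 825624319/76032000 = 10.86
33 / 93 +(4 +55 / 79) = 12370/2449 = 5.05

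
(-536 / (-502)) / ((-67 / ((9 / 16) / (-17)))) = 9/17068 = 0.00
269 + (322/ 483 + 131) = 1202/3 = 400.67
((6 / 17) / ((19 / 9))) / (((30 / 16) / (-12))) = -1.07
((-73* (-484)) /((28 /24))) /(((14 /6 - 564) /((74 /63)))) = -5229136/82565 = -63.33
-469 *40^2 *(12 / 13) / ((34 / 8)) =-36019200/221 = -162982.81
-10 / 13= -0.77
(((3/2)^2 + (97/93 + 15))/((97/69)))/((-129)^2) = 156515/200157948 = 0.00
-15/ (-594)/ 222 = 5/43956 = 0.00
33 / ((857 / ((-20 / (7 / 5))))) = -3300/5999 = -0.55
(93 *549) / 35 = 51057/35 = 1458.77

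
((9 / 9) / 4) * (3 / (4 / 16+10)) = 3/41 = 0.07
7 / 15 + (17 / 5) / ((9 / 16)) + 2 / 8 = 1217/180 = 6.76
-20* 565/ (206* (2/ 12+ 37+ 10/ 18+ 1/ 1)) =-101700/71791 = -1.42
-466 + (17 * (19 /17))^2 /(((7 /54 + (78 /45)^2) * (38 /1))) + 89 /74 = -144576195/313094 = -461.77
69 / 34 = 2.03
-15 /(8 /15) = -28.12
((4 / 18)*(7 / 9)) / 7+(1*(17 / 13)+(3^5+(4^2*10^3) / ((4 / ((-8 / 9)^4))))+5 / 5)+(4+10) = 235111237/85293 = 2756.51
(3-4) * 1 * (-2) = 2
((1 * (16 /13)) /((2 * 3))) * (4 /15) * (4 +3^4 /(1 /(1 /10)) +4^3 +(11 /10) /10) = 60968/14625 = 4.17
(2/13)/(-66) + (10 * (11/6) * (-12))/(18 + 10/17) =-401194/33891 = -11.84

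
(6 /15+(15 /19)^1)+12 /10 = 227/95 = 2.39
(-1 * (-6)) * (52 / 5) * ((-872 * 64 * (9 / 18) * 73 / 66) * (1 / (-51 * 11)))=105923584/30855 = 3432.95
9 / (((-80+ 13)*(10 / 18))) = -81/335 = -0.24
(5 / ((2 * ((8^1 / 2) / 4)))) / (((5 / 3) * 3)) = 1/2 = 0.50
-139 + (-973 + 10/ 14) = -7779/7 = -1111.29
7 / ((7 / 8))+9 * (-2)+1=-9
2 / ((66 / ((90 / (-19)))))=-30/209 = -0.14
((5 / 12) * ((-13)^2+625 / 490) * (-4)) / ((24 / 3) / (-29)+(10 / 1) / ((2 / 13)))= -2419615/551838 = -4.38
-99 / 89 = -1.11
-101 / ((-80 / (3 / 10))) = 303/800 = 0.38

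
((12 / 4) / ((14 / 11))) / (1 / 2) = 33/7 = 4.71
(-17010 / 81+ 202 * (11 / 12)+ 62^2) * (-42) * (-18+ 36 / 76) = 53414865/19 = 2811308.68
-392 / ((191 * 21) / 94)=-9.19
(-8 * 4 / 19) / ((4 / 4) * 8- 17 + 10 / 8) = 128/589 = 0.22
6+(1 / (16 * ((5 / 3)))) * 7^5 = 50901/80 = 636.26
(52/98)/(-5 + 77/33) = -39/196 = -0.20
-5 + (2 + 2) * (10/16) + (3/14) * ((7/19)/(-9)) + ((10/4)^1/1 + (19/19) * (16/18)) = 301/342 = 0.88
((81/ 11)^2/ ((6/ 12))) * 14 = 183708/121 = 1518.25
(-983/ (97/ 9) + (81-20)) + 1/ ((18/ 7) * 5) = -263021/8730 = -30.13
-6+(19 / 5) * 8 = 122/5 = 24.40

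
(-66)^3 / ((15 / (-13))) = 1245816/5 = 249163.20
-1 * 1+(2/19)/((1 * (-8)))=-1.01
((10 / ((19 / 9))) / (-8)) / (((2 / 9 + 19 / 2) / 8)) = -324/665 = -0.49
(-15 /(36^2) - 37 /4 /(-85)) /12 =3571/440640 = 0.01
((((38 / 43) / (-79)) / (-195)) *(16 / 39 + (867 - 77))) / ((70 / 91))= 585694/9936225 = 0.06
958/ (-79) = -958/79 = -12.13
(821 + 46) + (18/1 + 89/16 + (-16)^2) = 18345/16 = 1146.56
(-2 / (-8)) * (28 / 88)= 7/88 = 0.08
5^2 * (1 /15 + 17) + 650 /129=55690/129 = 431.71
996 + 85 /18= 18013/18 = 1000.72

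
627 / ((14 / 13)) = 8151/14 = 582.21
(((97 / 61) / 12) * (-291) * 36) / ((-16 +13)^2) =-9409/61 = -154.25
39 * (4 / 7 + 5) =1521/7 = 217.29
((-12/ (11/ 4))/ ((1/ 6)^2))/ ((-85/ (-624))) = -1078272/935 = -1153.23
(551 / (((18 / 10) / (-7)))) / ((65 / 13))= -3857/9 = -428.56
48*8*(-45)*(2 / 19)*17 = -587520/19 = -30922.11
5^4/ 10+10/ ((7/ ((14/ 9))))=1165/18 = 64.72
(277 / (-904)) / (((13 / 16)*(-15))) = 554/22035 = 0.03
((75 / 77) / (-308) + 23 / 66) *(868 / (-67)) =-4.47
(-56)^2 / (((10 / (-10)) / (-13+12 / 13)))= 492352/13 = 37873.23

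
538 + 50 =588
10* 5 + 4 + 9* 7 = 117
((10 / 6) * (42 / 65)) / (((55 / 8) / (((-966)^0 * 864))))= 96768/715 = 135.34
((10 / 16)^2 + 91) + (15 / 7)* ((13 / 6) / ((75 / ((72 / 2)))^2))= 5177779/56000 = 92.46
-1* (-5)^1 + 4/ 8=11/2 = 5.50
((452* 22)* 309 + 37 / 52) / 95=32344.18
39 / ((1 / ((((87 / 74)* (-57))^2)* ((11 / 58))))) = 363787281/10952 = 33216.52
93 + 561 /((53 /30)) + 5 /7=152578/371 = 411.26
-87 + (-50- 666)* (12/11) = -9549/11 = -868.09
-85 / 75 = -1.13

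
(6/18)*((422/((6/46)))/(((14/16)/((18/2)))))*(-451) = -35019248/7 = -5002749.71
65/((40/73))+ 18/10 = 4817/40 = 120.42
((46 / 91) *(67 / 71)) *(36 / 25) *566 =62798832/161525 = 388.79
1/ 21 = 0.05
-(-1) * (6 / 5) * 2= 12/5 = 2.40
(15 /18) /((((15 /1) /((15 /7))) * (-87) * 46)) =-5/168084 = 0.00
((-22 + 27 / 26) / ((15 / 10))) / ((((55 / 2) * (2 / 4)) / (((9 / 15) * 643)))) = -280348/715 = -392.10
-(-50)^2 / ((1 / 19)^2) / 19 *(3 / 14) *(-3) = 213750/7 = 30535.71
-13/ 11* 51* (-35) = 23205/11 = 2109.55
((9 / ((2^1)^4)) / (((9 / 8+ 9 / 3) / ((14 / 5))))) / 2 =21/110 = 0.19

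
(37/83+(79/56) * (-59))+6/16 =-47881/581 = -82.41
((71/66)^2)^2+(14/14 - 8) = -107411471/18974736 = -5.66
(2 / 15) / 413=2/6195 = 0.00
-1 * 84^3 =-592704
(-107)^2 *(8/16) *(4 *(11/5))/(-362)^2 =125939/327610 = 0.38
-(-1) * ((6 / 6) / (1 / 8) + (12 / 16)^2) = 137/16 = 8.56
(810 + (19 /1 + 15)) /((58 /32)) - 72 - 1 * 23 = 10749/29 = 370.66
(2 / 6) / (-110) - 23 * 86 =-1978.00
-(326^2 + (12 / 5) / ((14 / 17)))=-3719762/35 = -106278.91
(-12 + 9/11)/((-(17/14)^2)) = 7.58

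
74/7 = 10.57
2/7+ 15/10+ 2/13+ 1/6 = 575/273 = 2.11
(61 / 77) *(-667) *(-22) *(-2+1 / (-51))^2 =863296766/18207 = 47415.65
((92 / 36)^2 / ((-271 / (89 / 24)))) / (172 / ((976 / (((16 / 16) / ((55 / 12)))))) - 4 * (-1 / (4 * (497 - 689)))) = -54941480/20436381 = -2.69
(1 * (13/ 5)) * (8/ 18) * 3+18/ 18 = 67/15 = 4.47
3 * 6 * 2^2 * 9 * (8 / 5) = 5184/5 = 1036.80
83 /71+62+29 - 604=-36340/71 = -511.83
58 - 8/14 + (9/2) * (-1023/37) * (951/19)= -60725787/9842 = -6170.07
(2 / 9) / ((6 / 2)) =2/27 = 0.07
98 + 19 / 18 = 1783/18 = 99.06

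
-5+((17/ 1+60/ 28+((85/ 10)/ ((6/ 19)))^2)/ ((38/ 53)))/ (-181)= -74393867/6933024 = -10.73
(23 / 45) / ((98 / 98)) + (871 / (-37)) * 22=-861439/1665 = -517.38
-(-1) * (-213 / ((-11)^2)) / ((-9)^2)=-71/3267 = -0.02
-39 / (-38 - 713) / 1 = 39/751 = 0.05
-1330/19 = -70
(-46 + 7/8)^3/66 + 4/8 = -47028985/33792 = -1391.72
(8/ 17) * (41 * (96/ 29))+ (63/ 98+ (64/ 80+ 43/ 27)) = 62340661/931770 = 66.91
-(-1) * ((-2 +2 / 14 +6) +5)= 64/7 = 9.14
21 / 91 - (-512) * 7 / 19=46649/247 = 188.86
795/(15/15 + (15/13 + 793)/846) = 4371705/10661 = 410.07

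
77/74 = 1.04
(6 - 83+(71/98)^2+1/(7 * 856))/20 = -31435119/8221024 = -3.82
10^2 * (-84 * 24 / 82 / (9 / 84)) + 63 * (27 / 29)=-27213459/1189 = -22887.69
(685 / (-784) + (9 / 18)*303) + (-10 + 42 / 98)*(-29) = 335707/784 = 428.20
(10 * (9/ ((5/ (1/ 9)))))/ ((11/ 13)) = 26/11 = 2.36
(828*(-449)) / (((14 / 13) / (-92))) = 222319656/7 = 31759950.86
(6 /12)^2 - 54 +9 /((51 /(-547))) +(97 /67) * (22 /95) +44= -45854743/432820 = -105.94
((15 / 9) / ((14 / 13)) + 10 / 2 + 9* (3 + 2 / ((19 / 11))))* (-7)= -35087/114 = -307.78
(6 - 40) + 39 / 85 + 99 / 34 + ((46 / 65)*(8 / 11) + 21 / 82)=-14880197/498355 = -29.86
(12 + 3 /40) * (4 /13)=3.72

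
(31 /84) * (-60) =-155/7 = -22.14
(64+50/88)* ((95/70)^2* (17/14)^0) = 1025601/8624 = 118.92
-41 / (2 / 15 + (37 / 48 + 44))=-9840/10777 = -0.91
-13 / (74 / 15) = -195/74 = -2.64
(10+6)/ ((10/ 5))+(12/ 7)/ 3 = 60/7 = 8.57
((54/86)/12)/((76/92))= 207/3268 = 0.06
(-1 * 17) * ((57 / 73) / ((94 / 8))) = -3876/3431 = -1.13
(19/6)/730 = 19/4380 = 0.00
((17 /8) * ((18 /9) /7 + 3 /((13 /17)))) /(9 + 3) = 6511/8736 = 0.75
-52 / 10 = -26/5 = -5.20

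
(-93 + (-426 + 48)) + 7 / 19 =-8942/19 = -470.63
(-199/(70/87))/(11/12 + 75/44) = -571329/6055 = -94.36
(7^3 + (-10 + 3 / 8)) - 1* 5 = 2627/8 = 328.38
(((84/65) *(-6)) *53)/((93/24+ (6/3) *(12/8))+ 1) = -3392/65 = -52.18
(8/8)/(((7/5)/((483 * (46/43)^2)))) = 730020/1849 = 394.82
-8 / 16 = -0.50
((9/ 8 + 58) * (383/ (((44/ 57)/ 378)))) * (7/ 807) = 413981253/4304 = 96185.24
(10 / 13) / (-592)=-5/3848 = 0.00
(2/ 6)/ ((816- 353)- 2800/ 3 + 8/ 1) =-1/1387 = 0.00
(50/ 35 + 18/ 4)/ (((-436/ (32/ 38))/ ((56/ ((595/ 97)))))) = -128816/1232245 = -0.10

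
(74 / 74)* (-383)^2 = 146689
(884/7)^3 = 690807104/343 = 2014014.88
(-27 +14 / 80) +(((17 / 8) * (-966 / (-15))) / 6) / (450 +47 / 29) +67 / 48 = -2279207/89808 = -25.38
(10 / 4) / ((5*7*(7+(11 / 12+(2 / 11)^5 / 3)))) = 322102/35699937 = 0.01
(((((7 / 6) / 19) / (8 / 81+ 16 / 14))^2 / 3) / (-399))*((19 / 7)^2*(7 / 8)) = -3969/301334528 = 0.00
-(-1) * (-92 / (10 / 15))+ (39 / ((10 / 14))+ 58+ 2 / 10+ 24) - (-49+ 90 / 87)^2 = -9679451/4205 = -2301.89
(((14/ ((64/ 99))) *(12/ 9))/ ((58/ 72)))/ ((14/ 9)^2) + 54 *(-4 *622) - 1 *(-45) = -134292.19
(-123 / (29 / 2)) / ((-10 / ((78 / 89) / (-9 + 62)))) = 9594/683965 = 0.01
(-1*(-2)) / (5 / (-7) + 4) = 14/23 = 0.61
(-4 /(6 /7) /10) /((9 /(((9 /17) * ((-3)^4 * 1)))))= -189/85 = -2.22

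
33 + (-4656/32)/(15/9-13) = 3117/68 = 45.84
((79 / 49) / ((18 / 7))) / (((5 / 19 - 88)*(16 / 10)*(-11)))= 7505/18483696 = 0.00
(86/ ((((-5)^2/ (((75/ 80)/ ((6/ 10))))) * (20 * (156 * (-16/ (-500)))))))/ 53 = 1075/1058304 = 0.00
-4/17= -0.24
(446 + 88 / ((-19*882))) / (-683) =-3736990/5722857 = -0.65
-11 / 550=-1/50 = -0.02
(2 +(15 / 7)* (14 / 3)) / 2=6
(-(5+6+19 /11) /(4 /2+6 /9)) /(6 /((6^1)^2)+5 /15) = -105/11 = -9.55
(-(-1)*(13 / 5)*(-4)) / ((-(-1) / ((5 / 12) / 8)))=-0.54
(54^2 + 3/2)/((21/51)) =99195/14 = 7085.36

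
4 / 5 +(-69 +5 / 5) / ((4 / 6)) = -506/5 = -101.20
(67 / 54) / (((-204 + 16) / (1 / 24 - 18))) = 28877/243648 = 0.12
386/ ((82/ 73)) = 14089/41 = 343.63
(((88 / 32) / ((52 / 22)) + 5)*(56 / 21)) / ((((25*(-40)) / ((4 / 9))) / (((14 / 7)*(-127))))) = 81407/43875 = 1.86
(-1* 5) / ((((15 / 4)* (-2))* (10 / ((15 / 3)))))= 1/3 = 0.33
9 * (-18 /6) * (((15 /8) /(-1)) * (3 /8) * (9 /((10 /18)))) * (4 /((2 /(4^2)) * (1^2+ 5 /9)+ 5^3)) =177147/18028 = 9.83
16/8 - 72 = -70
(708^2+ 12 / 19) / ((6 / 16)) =25397408/19 = 1336705.68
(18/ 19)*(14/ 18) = 0.74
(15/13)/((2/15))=225/26 = 8.65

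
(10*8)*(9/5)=144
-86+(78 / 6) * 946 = 12212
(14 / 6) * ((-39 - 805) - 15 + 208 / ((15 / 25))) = -1195.44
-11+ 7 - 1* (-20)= 16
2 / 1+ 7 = 9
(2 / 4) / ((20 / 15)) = 3/8 = 0.38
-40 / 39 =-1.03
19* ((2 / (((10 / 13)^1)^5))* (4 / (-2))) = -7054567/25000 = -282.18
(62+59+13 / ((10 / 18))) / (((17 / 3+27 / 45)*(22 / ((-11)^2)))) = 11913/94 = 126.73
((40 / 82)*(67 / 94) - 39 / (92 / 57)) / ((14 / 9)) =-37998729/2481976 = -15.31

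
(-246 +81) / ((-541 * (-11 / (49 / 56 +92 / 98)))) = -10665/212072 = -0.05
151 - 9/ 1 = 142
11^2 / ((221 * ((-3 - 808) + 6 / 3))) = -121/178789 = 0.00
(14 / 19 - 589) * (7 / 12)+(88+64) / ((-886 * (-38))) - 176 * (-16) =249767843/101004 = 2472.85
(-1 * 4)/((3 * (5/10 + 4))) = -8/27 = -0.30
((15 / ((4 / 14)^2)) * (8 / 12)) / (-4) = -245/8 = -30.62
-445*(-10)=4450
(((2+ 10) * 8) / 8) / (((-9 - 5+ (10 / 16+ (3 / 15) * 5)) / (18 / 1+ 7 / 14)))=-592/33 = -17.94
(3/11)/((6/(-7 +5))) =-1/11 = -0.09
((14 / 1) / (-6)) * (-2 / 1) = 14/3 = 4.67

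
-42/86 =-21/43 = -0.49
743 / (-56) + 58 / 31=-19785/1736 = -11.40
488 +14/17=488.82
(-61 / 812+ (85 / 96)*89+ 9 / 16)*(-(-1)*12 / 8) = 1545193/12992 = 118.93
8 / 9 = 0.89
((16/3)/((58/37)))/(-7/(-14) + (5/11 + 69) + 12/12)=6512/135807 = 0.05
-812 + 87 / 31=-25085/31 = -809.19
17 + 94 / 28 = 285/14 = 20.36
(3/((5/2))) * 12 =72/5 = 14.40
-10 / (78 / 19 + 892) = -95/8513 = -0.01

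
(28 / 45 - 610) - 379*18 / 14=-345449/315 = -1096.66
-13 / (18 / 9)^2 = -13/4 = -3.25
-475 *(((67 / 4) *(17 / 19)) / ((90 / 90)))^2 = -32433025/304 = -106687.58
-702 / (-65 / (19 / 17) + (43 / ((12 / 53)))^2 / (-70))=134447040/109821379 = 1.22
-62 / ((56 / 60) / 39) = -2590.71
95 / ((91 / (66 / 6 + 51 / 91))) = 99940/8281 = 12.07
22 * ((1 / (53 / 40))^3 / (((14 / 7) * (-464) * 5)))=-8800/4317433 = 0.00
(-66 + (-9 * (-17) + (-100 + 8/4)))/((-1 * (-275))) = -1/25 = -0.04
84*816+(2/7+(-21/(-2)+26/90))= 43189697/630 = 68555.07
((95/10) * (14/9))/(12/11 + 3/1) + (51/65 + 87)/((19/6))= 3134477/100035 = 31.33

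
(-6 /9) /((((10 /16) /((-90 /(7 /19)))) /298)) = 543552/7 = 77650.29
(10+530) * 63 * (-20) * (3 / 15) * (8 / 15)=-72576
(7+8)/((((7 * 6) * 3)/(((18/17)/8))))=15/952 = 0.02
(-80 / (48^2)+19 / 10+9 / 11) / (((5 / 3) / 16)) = 21253/825 = 25.76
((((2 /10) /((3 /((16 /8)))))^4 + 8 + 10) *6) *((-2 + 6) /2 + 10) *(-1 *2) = -14580256/5625 = -2592.05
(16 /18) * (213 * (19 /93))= 10792/279 = 38.68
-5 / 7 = -0.71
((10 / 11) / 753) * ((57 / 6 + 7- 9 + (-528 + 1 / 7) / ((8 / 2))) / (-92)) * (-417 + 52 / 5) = -7085005/10668504 = -0.66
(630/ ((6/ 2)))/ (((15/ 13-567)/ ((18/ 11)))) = -4095/6743 = -0.61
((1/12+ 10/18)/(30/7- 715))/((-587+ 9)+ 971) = -161/70386300 = 0.00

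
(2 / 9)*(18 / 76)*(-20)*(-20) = 400/19 = 21.05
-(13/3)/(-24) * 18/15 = 0.22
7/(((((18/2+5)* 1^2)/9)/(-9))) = -81/2 = -40.50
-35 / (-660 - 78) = 35/738 = 0.05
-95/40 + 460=3661/8 = 457.62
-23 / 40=-0.58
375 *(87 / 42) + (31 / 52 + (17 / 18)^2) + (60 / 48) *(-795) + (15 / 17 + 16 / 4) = -105555511/501228 = -210.59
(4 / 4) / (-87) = -1/87 = -0.01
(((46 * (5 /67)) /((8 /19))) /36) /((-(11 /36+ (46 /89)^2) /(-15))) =5.93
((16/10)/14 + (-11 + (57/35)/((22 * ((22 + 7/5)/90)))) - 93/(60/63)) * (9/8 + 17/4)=-18637791/32032 = -581.85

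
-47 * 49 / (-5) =2303/5 = 460.60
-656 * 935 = -613360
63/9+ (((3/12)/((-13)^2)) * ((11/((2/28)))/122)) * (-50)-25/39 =387553/61854 = 6.27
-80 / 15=-16/3 = -5.33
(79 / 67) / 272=79/18224 = 0.00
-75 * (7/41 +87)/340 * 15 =-402075/1394 = -288.43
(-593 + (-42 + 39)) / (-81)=596/81 = 7.36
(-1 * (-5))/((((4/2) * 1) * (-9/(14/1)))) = -35/9 = -3.89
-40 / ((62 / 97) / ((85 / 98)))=-82450/1519 = -54.28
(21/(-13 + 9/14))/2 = -147/173 = -0.85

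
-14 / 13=-1.08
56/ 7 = 8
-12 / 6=-2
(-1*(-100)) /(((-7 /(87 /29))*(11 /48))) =-14400/77 = -187.01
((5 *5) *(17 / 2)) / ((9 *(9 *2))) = 425/324 = 1.31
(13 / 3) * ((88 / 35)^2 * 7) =100672/525 = 191.76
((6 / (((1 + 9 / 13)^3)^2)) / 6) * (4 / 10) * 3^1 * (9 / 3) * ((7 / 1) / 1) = 304088967/283449760 = 1.07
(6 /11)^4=1296/14641 = 0.09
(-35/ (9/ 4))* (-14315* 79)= 158323900/9 = 17591544.44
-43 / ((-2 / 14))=301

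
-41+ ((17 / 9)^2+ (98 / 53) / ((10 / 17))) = -736007/21465 = -34.29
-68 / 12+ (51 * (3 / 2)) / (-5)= -629/30 = -20.97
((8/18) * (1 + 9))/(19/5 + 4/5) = 0.97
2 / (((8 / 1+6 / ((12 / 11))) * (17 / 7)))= 28/459 = 0.06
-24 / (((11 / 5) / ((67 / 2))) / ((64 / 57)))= -85760/209 = -410.33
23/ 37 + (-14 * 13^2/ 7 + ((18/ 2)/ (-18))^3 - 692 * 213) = -43729117/296 = -147733.50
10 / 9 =1.11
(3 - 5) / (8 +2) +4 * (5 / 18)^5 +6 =13714993/2361960 = 5.81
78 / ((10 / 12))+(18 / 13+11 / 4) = 25411/260 = 97.73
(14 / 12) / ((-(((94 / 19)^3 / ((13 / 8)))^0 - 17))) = 7/96 = 0.07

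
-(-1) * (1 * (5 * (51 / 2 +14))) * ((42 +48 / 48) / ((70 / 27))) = 91719/28 = 3275.68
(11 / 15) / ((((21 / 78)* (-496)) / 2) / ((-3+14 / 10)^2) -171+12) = -2288/577455 = 0.00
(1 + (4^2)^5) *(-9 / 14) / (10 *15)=-3145731/700 = -4493.90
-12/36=-1/3 = -0.33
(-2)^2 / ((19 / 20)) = 80/19 = 4.21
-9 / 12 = -3/4 = -0.75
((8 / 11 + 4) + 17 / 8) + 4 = 955/88 = 10.85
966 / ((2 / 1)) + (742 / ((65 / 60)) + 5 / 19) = 288542/247 = 1168.19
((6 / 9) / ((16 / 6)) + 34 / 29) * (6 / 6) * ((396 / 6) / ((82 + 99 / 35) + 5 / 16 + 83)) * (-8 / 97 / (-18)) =677600/264869267 = 0.00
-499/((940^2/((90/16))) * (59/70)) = -31437/8341184 = 0.00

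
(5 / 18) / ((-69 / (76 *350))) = -66500/621 = -107.09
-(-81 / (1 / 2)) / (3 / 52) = 2808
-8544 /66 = -1424/11 = -129.45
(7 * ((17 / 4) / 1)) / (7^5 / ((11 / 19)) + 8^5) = 1309/2719124 = 0.00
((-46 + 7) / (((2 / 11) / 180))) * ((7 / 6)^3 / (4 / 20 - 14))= 4442.84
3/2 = 1.50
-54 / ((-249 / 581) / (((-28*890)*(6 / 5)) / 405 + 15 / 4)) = -8830.97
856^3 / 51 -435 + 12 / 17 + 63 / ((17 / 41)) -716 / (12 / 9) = 627180229/51 = 12297651.55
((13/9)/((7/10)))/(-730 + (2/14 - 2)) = -130/46107 = 0.00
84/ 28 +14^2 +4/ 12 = 598/3 = 199.33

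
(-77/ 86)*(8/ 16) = -77/172 = -0.45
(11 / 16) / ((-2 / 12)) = -33/8 = -4.12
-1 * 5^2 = -25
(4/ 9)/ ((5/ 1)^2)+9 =2029/225 = 9.02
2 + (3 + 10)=15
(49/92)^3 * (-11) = -1294139/778688 = -1.66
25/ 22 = 1.14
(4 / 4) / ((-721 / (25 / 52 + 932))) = -6927/5356 = -1.29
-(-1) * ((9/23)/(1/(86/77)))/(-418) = -387/370139 = 0.00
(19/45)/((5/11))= 209/225 = 0.93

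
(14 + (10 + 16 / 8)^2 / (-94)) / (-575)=-586/27025 = -0.02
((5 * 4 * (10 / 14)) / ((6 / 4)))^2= 40000/441 = 90.70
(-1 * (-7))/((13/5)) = 35/13 = 2.69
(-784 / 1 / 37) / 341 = -784/12617 = -0.06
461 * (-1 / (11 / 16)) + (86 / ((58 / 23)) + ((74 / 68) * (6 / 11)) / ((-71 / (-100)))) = -244729275/385033 = -635.61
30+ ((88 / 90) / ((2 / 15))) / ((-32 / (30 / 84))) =20105/672 = 29.92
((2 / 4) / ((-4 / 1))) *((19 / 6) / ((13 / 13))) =-19/48 = -0.40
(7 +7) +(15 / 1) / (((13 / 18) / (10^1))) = 2882/13 = 221.69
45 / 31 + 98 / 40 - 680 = -419181/620 = -676.10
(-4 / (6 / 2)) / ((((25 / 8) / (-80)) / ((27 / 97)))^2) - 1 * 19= -20394523/235225 = -86.70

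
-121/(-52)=121/52 = 2.33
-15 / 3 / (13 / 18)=-90/13 = -6.92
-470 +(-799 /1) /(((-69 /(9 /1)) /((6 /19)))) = -191008/437 = -437.09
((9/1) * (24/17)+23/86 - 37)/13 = -35127/19006 = -1.85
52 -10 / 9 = 458/9 = 50.89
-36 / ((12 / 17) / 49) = -2499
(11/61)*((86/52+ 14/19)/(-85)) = -12991/2561390 = -0.01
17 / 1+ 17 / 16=289/16 = 18.06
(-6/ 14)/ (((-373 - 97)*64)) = 3/210560 = 0.00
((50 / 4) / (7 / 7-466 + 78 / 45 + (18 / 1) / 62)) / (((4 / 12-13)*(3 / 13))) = 151125/16361584 = 0.01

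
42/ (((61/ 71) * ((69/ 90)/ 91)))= 8140860/1403 = 5802.47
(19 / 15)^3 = 6859/3375 = 2.03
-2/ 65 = -0.03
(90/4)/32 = 45/64 = 0.70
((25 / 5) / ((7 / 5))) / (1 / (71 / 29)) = 1775/203 = 8.74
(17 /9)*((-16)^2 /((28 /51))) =18496/21 = 880.76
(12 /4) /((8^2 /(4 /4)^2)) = 3/64 = 0.05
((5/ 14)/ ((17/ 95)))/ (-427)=-475/101626 = 0.00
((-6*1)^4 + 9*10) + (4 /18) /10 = 62371/45 = 1386.02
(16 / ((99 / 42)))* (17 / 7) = 544/33 = 16.48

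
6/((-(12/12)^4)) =-6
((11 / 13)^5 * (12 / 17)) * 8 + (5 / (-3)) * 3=-16099009/6311981 = -2.55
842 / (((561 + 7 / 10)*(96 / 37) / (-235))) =-18302975/134808 = -135.77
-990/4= -495/2 = -247.50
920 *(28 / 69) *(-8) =-2986.67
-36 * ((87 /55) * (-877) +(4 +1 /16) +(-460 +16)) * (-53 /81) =-85220237/1980 = -43040.52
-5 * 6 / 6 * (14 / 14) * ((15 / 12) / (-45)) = 5/36 = 0.14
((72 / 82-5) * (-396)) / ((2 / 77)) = 2576574/41 = 62843.27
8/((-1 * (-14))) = 0.57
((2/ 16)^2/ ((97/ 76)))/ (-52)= -19/80704 = 0.00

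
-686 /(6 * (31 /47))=-173.34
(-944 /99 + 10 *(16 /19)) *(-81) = 90.26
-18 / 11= -1.64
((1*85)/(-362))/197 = -85/71314 = 0.00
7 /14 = 1/2 = 0.50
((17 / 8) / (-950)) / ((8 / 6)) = -51/30400 = 0.00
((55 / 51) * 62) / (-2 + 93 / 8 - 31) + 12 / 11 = -195428/95931 = -2.04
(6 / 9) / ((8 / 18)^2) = 27/8 = 3.38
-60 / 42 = -10/7 = -1.43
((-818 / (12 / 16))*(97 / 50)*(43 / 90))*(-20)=13647512/675 = 20218.54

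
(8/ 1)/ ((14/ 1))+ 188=1320/7 = 188.57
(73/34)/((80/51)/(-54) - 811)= -5913/2233574 = 0.00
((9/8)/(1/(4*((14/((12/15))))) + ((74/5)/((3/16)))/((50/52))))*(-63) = -0.86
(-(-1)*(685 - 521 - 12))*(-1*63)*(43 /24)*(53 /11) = -909321/11 = -82665.55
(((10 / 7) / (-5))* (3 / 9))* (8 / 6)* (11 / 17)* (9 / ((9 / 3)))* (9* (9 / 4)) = -594/119 = -4.99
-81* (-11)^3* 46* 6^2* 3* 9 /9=535605048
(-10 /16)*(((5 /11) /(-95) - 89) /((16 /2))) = 46505/6688 = 6.95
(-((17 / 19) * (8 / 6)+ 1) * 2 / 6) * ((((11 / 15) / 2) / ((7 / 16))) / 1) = -2200/3591 = -0.61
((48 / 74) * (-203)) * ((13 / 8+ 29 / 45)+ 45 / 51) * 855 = -223193019/629 = -354837.87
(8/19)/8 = 1/19 = 0.05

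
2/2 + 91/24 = 115/24 = 4.79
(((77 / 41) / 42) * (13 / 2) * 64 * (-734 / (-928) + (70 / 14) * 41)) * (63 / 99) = 2436.03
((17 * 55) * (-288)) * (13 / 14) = -1750320/7 = -250045.71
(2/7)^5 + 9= 151295/16807 = 9.00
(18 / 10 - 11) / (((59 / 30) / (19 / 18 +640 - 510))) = -108514/177 = -613.07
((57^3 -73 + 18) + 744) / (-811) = -185882/811 = -229.20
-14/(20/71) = -497/10 = -49.70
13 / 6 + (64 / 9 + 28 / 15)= 1003/90 = 11.14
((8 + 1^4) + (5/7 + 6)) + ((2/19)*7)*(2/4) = 2139/133 = 16.08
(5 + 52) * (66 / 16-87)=-37791/8 = -4723.88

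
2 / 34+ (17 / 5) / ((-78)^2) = 30709/517140 = 0.06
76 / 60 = 19/15 = 1.27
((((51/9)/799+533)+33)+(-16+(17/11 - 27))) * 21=11015.60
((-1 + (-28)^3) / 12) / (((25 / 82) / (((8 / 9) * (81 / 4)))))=-2700219/25 = -108008.76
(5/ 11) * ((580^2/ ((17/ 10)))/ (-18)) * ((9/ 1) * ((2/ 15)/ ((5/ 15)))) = -3364000/187 = -17989.30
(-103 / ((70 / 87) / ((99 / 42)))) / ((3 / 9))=-887139/980 = -905.24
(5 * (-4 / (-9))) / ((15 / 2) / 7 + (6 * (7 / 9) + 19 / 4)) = 560/2643 = 0.21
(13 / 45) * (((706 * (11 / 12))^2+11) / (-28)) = -39203021/9072 = -4321.32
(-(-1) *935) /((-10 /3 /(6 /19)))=-1683/19 = -88.58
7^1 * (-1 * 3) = -21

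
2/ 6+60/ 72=7/6 = 1.17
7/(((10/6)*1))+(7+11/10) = 123/10 = 12.30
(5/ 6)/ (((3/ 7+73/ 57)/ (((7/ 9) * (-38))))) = -88445/6138 = -14.41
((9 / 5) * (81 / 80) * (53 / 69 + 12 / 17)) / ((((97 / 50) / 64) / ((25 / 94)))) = 42014700/1782569 = 23.57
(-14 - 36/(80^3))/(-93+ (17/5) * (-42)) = 1792009/30182400 = 0.06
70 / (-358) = -35/179 = -0.20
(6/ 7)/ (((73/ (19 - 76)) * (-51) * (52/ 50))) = 1425/112931 = 0.01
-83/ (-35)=83/35 = 2.37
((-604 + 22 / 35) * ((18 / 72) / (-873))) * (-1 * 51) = -8.81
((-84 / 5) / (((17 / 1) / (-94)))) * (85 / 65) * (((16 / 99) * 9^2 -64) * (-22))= 1768704/13 = 136054.15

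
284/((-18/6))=-284/3 = -94.67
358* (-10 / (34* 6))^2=4475/5202 = 0.86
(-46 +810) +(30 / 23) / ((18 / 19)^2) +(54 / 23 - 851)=-103333/1242 = -83.20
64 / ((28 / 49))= 112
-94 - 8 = -102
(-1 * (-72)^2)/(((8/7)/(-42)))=190512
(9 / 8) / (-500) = -9/4000 = 0.00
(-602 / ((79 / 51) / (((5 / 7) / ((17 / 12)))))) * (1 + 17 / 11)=-433440/869 = -498.78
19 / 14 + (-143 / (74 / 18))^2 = 23215177/19166 = 1211.27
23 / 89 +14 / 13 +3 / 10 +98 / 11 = 1341991/127270 = 10.54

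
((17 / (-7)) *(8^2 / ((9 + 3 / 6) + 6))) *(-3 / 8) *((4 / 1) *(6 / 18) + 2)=2720/217 = 12.53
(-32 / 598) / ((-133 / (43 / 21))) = 688/835107 = 0.00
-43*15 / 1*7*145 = -654675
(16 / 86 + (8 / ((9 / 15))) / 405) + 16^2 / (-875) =-672944/9142875 = -0.07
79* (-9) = -711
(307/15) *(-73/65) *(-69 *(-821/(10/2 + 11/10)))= -846373826/3965 = -213461.24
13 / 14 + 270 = 3793/14 = 270.93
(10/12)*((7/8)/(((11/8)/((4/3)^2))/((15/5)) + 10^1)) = 280/3939 = 0.07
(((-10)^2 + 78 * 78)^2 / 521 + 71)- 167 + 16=73320.88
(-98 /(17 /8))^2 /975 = 614656/281775 = 2.18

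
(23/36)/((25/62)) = 713/450 = 1.58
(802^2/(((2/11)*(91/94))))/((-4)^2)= 83134117/364 = 228390.43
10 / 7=1.43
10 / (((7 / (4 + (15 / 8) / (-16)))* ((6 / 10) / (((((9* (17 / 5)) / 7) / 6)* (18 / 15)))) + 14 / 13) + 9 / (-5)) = 2353650/121013 = 19.45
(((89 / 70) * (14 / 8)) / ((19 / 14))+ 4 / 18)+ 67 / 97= 846739/331740 = 2.55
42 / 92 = 21/46 = 0.46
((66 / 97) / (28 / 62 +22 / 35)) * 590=10562475/28421 = 371.64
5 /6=0.83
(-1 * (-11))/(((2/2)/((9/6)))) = 33/2 = 16.50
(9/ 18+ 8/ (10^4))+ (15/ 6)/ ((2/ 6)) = 10001/1250 = 8.00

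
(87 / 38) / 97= 87/3686 = 0.02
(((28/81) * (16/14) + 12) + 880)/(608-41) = 72284/45927 = 1.57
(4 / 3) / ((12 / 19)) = 19/9 = 2.11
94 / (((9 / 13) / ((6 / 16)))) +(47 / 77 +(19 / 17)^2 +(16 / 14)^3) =710095783/13084764 = 54.27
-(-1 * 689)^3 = 327082769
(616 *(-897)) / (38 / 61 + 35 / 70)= -67411344/137 = -492053.61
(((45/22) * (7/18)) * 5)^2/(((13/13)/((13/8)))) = 398125/15488 = 25.71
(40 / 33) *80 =3200/33 = 96.97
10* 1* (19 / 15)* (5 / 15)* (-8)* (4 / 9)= -1216/81 = -15.01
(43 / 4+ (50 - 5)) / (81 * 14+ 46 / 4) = 0.05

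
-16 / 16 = -1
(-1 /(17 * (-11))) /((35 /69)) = 0.01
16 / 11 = 1.45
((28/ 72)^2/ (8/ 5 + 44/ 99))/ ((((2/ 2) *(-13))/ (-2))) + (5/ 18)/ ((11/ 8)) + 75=1979015/26312 = 75.21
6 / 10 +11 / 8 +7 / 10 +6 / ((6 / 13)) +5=827/40 = 20.68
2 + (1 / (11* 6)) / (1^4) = 133/66 = 2.02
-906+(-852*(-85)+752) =72266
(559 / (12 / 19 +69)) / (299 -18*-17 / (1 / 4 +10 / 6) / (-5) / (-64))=9771320/364538097 = 0.03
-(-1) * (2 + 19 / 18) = 55/18 = 3.06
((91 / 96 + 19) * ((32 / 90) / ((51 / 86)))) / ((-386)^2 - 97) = 16469/205033923 = 0.00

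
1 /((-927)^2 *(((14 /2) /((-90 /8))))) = -5/2673468 = 0.00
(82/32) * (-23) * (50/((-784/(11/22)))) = 23575/12544 = 1.88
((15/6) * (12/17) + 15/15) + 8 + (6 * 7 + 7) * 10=500.76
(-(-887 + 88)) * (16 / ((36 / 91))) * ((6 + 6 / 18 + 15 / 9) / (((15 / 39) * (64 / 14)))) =6616519/45 = 147033.76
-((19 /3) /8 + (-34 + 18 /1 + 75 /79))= 27035/1896 = 14.26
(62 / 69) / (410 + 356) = 31/26427 = 0.00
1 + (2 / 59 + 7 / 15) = 1328/885 = 1.50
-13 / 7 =-1.86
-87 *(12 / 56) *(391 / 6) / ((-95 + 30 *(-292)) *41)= 1479/441980 = 0.00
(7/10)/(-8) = -7/80 = -0.09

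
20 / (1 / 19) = 380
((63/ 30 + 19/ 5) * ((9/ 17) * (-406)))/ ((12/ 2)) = -35931/170 = -211.36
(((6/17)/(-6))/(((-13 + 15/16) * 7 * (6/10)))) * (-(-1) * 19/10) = 152/68901 = 0.00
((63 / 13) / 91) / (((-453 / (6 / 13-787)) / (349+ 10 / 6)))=10756700/331747 = 32.42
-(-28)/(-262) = -14/131 = -0.11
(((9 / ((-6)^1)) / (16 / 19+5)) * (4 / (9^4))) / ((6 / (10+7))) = -323/728271 = 0.00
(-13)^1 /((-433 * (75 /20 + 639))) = 52/1113243 = 0.00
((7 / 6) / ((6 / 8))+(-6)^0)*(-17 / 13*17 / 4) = -6647/468 = -14.20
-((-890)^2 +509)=-792609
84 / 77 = 12/11 = 1.09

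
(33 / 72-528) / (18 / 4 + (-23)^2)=-1151/1164 = -0.99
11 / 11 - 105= -104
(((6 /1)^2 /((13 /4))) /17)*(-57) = -8208/221 = -37.14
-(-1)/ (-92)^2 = 1/8464 = 0.00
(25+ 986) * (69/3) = 23253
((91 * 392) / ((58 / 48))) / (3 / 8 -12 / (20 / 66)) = -11415040/15167 = -752.62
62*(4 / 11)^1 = 248/11 = 22.55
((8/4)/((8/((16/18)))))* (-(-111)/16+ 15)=39/8 = 4.88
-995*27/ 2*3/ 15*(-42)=112833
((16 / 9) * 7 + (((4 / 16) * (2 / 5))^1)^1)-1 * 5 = 679/90 = 7.54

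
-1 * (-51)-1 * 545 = -494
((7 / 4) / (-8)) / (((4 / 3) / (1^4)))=-21/128 = -0.16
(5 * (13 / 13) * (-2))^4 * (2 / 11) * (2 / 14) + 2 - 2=20000/77 = 259.74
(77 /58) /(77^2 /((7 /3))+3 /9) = 231/442192 = 0.00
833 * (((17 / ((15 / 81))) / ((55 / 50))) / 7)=109242/11 = 9931.09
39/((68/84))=819/17 = 48.18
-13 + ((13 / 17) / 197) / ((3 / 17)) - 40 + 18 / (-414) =-720721/13593 = -53.02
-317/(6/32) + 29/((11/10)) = -1664.30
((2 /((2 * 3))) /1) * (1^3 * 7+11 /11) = 8/3 = 2.67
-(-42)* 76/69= 1064/23 = 46.26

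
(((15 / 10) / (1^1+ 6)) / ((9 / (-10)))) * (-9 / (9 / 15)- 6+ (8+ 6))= 5/3 = 1.67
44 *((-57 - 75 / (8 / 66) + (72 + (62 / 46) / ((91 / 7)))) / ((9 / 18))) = -15883142/299 = -53120.88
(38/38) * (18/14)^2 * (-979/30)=-26433/490 = -53.94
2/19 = 0.11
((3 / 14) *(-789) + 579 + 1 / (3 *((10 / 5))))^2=74166544/441 = 168178.10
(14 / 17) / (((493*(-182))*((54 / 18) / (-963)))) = 321/108953 = 0.00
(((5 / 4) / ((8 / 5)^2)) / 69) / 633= 125/11181312 = 0.00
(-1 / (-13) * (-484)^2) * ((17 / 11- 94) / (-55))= 1968912/65 = 30290.95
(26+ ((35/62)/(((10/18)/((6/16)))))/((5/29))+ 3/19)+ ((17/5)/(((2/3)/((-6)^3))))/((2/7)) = -180339173/47120 = -3827.23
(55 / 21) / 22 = 5/42 = 0.12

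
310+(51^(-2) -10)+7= 798508/2601 = 307.00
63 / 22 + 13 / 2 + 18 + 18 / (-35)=10337/385 = 26.85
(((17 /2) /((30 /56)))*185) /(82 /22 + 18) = 96866/717 = 135.10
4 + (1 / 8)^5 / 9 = 1179649/294912 = 4.00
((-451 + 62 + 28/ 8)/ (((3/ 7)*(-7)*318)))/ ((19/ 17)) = 4369/12084 = 0.36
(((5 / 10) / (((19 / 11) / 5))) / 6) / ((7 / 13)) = 715/1596 = 0.45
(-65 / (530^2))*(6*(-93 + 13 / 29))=52338/407305 = 0.13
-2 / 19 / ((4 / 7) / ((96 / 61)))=-336/1159 = -0.29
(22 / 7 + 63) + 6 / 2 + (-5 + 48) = 785/7 = 112.14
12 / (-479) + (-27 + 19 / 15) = -185074/7185 = -25.76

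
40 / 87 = 0.46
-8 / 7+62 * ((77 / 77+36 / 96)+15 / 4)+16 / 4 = 8977/28 = 320.61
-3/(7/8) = -24/7 = -3.43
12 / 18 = 2/3 = 0.67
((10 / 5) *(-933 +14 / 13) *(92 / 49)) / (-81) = 2229160/51597 = 43.20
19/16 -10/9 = 11/144 = 0.08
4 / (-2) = -2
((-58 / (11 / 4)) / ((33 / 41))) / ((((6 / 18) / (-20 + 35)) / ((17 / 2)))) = -1212780/121 = -10022.98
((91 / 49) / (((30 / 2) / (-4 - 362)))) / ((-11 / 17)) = 26962/385 = 70.03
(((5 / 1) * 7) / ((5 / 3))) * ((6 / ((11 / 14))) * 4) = 7056/11 = 641.45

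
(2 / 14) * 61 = 61/7 = 8.71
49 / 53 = 0.92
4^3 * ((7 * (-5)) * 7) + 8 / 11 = -172472/11 = -15679.27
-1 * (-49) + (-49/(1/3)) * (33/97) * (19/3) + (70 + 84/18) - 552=-216814/291 = -745.07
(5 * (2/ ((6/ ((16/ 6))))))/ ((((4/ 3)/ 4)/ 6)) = 80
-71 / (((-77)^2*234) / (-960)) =11360/231231 = 0.05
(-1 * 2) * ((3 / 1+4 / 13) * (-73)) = 6278/13 = 482.92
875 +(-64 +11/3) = 2444/3 = 814.67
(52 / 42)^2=676/441 = 1.53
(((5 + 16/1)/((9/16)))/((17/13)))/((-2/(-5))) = 71.37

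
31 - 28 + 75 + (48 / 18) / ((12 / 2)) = 706/9 = 78.44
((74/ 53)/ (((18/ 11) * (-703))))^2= 121/82137969 = 0.00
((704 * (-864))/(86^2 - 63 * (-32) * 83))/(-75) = 4608/99275 = 0.05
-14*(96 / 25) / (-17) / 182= 96/5525 = 0.02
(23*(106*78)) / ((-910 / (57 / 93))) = -138966/1085 = -128.08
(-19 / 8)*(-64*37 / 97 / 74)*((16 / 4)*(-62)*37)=-697376/97 = -7189.44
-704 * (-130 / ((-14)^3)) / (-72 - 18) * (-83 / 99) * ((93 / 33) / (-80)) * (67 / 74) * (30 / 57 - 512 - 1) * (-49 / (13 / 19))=239795881/659340 = 363.69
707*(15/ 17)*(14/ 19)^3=29100120/116603 = 249.57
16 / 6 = 8/3 = 2.67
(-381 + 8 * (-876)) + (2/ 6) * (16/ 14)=-155161/21 = -7388.62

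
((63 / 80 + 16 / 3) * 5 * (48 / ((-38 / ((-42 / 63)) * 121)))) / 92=1469/634524 = 0.00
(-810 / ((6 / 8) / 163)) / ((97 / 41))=-74408.66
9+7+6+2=24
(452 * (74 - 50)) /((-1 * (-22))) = 5424/11 = 493.09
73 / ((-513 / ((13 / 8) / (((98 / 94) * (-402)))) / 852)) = 3166813/6736716 = 0.47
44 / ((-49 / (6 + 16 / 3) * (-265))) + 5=196271/38955 = 5.04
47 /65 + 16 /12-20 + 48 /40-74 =-3539/39 = -90.74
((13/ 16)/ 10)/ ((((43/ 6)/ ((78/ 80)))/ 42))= 31941/68800 = 0.46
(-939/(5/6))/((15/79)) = -148362/25 = -5934.48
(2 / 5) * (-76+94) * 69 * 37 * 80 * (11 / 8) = 2021976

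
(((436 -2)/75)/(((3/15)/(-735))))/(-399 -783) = 10633/591 = 17.99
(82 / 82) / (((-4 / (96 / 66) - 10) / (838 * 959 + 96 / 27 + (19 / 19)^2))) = -63031.10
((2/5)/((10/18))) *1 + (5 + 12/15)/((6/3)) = 181/50 = 3.62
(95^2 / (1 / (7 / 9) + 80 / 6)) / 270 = 12635/5526 = 2.29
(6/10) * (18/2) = 27/5 = 5.40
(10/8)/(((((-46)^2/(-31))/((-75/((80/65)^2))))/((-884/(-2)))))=400.76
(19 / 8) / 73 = 19/584 = 0.03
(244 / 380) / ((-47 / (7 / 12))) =-427/53580 = -0.01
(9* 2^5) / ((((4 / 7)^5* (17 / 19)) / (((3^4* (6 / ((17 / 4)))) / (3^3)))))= 25865973/1156 = 22375.41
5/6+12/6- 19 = -97/6 = -16.17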